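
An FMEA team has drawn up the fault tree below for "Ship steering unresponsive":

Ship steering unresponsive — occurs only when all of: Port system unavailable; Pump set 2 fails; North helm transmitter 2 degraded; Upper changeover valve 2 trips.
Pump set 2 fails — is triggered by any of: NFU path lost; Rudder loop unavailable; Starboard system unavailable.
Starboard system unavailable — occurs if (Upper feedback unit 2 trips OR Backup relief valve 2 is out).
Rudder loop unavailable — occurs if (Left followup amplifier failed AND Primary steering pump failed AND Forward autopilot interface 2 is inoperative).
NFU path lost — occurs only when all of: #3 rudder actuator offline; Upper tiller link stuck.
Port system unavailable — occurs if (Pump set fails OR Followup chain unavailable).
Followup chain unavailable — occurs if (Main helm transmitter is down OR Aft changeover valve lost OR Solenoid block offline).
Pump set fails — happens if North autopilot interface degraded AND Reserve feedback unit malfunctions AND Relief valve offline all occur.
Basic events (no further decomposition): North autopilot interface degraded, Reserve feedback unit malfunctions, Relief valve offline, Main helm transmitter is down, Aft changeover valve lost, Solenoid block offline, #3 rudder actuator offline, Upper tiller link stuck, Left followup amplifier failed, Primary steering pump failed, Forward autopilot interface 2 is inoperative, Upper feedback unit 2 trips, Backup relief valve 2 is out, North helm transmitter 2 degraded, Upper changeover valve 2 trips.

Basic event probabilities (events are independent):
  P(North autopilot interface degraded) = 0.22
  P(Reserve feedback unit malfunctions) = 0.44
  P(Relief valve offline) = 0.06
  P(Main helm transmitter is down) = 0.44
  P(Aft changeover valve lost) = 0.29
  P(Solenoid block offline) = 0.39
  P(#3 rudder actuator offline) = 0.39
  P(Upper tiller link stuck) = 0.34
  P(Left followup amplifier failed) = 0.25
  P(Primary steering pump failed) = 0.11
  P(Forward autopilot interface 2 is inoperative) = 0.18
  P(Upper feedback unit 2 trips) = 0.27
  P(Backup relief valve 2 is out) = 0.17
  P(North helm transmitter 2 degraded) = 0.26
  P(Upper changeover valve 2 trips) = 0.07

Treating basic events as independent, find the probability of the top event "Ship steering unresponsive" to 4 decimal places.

P(Pump set fails) [AND] = 0.22 × 0.44 × 0.06 = 0.005808
P(Followup chain unavailable) [OR] = 1 − (1−0.44) × (1−0.29) × (1−0.39) = 0.757464
P(Port system unavailable) [OR] = 1 − (1−0.005808) × (1−0.757464) = 0.758873
P(NFU path lost) [AND] = 0.39 × 0.34 = 0.132600
P(Rudder loop unavailable) [AND] = 0.25 × 0.11 × 0.18 = 0.004950
P(Starboard system unavailable) [OR] = 1 − (1−0.27) × (1−0.17) = 0.394100
P(Pump set 2 fails) [OR] = 1 − (1−0.132600) × (1−0.004950) × (1−0.394100) = 0.477044
P(Ship steering unresponsive) [AND] = 0.758873 × 0.477044 × 0.26 × 0.07 = 0.006589
Rounded to 4 decimal places: P(Ship steering unresponsive) ≈ 0.0066.

0.0066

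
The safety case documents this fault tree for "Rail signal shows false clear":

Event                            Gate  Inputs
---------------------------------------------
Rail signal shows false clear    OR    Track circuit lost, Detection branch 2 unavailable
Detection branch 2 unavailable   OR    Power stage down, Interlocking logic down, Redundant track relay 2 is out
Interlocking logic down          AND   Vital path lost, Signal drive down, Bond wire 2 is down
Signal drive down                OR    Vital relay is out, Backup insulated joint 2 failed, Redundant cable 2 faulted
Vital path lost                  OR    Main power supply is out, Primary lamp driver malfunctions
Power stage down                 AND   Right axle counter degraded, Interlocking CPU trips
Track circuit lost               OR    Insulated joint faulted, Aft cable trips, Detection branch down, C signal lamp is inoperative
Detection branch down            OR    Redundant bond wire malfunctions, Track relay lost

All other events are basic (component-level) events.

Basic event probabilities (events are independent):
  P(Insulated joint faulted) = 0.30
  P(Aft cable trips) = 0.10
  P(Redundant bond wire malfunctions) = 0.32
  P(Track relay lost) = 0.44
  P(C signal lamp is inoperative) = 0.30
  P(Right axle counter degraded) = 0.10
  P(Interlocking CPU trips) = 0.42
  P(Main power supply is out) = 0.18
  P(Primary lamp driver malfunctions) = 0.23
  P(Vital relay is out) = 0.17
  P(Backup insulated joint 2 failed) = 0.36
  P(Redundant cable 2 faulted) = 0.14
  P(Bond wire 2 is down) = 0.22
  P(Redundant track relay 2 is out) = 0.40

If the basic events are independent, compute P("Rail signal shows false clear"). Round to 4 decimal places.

P(Detection branch down) [OR] = 1 − (1−0.32) × (1−0.44) = 0.619200
P(Track circuit lost) [OR] = 1 − (1−0.30) × (1−0.10) × (1−0.619200) × (1−0.30) = 0.832067
P(Power stage down) [AND] = 0.10 × 0.42 = 0.042000
P(Vital path lost) [OR] = 1 − (1−0.18) × (1−0.23) = 0.368600
P(Signal drive down) [OR] = 1 − (1−0.17) × (1−0.36) × (1−0.14) = 0.543168
P(Interlocking logic down) [AND] = 0.368600 × 0.543168 × 0.22 = 0.044047
P(Detection branch 2 unavailable) [OR] = 1 − (1−0.042000) × (1−0.044047) × (1−0.40) = 0.450518
P(Rail signal shows false clear) [OR] = 1 − (1−0.832067) × (1−0.450518) = 0.907724
Rounded to 4 decimal places: P(Rail signal shows false clear) ≈ 0.9077.

0.9077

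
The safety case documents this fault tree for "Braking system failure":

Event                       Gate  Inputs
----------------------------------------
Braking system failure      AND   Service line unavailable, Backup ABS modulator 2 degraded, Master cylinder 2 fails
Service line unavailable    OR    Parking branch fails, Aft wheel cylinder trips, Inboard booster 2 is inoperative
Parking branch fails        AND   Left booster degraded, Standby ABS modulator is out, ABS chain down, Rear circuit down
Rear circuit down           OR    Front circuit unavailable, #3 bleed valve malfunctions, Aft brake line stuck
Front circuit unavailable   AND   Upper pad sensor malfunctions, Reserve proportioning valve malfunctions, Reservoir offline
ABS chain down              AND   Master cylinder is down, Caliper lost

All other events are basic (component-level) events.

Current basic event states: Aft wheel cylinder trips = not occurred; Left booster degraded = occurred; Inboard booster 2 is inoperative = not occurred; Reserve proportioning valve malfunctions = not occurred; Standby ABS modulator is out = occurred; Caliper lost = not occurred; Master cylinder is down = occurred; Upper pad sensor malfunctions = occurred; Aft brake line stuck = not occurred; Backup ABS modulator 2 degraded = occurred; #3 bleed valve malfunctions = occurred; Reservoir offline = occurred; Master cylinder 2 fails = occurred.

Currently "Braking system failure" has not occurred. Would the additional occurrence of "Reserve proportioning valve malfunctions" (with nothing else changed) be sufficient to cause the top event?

Counterfactual: set "Reserve proportioning valve malfunctions" to occurred.
ABS chain down [AND]: Master cylinder is down=occurs, Caliper lost=not → not all inputs occur → does not occur.
Front circuit unavailable [AND]: Upper pad sensor malfunctions=occurs, Reserve proportioning valve malfunctions=occurs, Reservoir offline=occurs → all inputs occur → occurs.
Rear circuit down [OR]: Front circuit unavailable=occurs, #3 bleed valve malfunctions=occurs, Aft brake line stuck=not → at least one input occurs → occurs.
Parking branch fails [AND]: Left booster degraded=occurs, Standby ABS modulator is out=occurs, ABS chain down=not, Rear circuit down=occurs → not all inputs occur → does not occur.
Service line unavailable [OR]: Parking branch fails=not, Aft wheel cylinder trips=not, Inboard booster 2 is inoperative=not → no input occurs → does not occur.
Braking system failure [AND]: Service line unavailable=not, Backup ABS modulator 2 degraded=occurs, Master cylinder 2 fails=occurs → not all inputs occur → does not occur.

No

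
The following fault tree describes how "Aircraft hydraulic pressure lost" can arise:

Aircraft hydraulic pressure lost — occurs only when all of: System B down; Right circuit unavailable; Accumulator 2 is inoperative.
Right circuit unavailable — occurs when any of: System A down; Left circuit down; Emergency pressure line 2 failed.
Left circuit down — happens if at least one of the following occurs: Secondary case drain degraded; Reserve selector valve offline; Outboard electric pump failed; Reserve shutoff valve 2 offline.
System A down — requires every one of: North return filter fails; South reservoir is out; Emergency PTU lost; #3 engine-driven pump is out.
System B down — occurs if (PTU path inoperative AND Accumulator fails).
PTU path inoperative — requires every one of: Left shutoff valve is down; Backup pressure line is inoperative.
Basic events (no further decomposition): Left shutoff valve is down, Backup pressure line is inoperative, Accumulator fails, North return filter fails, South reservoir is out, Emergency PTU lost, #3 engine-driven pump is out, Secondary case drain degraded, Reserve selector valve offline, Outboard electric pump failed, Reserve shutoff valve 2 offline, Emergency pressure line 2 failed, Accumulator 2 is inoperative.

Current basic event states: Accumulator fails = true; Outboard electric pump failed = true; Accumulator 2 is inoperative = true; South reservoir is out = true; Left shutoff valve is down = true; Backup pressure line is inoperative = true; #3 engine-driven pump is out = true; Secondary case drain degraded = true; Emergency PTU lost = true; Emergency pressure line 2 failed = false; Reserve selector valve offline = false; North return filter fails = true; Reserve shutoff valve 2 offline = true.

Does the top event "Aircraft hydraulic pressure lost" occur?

PTU path inoperative [AND]: Left shutoff valve is down=occurs, Backup pressure line is inoperative=occurs → all inputs occur → occurs.
System B down [AND]: PTU path inoperative=occurs, Accumulator fails=occurs → all inputs occur → occurs.
System A down [AND]: North return filter fails=occurs, South reservoir is out=occurs, Emergency PTU lost=occurs, #3 engine-driven pump is out=occurs → all inputs occur → occurs.
Left circuit down [OR]: Secondary case drain degraded=occurs, Reserve selector valve offline=not, Outboard electric pump failed=occurs, Reserve shutoff valve 2 offline=occurs → at least one input occurs → occurs.
Right circuit unavailable [OR]: System A down=occurs, Left circuit down=occurs, Emergency pressure line 2 failed=not → at least one input occurs → occurs.
Aircraft hydraulic pressure lost [AND]: System B down=occurs, Right circuit unavailable=occurs, Accumulator 2 is inoperative=occurs → all inputs occur → occurs.

Yes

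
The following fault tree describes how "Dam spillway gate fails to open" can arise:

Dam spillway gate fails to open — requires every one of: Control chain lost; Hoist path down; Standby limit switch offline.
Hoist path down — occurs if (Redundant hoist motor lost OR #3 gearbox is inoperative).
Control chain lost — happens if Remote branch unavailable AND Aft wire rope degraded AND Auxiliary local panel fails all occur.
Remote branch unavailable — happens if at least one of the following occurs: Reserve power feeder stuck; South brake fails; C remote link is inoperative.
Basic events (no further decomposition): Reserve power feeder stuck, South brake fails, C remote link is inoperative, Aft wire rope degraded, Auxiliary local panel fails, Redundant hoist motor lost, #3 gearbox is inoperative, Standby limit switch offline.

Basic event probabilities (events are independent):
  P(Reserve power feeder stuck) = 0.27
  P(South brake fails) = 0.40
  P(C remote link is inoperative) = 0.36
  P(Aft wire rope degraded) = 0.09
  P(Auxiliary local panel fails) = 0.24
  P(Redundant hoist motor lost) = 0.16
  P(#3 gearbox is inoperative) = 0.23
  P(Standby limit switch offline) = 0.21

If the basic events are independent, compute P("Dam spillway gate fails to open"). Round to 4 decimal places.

0.0012

P(Remote branch unavailable) [OR] = 1 − (1−0.27) × (1−0.40) × (1−0.36) = 0.719680
P(Control chain lost) [AND] = 0.719680 × 0.09 × 0.24 = 0.015545
P(Hoist path down) [OR] = 1 − (1−0.16) × (1−0.23) = 0.353200
P(Dam spillway gate fails to open) [AND] = 0.015545 × 0.353200 × 0.21 = 0.001153
Rounded to 4 decimal places: P(Dam spillway gate fails to open) ≈ 0.0012.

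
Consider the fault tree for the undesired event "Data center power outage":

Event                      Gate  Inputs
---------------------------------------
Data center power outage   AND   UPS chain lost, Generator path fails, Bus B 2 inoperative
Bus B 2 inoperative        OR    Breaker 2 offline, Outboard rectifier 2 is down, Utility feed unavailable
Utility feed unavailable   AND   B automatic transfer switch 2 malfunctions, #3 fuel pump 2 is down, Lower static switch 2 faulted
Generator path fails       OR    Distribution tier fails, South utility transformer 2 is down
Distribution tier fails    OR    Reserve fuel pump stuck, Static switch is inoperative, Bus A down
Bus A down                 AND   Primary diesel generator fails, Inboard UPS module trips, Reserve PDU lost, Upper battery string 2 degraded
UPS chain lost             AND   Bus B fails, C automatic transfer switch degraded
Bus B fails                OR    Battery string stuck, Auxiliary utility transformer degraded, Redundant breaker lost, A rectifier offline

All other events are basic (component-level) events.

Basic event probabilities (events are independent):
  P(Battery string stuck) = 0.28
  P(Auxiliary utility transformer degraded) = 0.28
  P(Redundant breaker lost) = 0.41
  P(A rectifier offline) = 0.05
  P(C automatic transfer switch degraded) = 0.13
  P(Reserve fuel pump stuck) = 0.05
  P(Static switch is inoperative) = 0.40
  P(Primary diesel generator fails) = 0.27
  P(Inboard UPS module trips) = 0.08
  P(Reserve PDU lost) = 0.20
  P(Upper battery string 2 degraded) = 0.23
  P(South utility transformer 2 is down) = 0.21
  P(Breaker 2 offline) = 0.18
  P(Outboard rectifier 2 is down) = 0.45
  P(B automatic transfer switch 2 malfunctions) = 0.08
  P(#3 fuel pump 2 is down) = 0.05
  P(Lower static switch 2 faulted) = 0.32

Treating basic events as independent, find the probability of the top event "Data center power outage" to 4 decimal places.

P(Bus B fails) [OR] = 1 − (1−0.28) × (1−0.28) × (1−0.41) × (1−0.05) = 0.709437
P(UPS chain lost) [AND] = 0.709437 × 0.13 = 0.092227
P(Bus A down) [AND] = 0.27 × 0.08 × 0.20 × 0.23 = 0.000994
P(Distribution tier fails) [OR] = 1 − (1−0.05) × (1−0.40) × (1−0.000994) = 0.430567
P(Generator path fails) [OR] = 1 − (1−0.430567) × (1−0.21) = 0.550148
P(Utility feed unavailable) [AND] = 0.08 × 0.05 × 0.32 = 0.001280
P(Bus B 2 inoperative) [OR] = 1 − (1−0.18) × (1−0.45) × (1−0.001280) = 0.549577
P(Data center power outage) [AND] = 0.092227 × 0.550148 × 0.549577 = 0.027885
Rounded to 4 decimal places: P(Data center power outage) ≈ 0.0279.

0.0279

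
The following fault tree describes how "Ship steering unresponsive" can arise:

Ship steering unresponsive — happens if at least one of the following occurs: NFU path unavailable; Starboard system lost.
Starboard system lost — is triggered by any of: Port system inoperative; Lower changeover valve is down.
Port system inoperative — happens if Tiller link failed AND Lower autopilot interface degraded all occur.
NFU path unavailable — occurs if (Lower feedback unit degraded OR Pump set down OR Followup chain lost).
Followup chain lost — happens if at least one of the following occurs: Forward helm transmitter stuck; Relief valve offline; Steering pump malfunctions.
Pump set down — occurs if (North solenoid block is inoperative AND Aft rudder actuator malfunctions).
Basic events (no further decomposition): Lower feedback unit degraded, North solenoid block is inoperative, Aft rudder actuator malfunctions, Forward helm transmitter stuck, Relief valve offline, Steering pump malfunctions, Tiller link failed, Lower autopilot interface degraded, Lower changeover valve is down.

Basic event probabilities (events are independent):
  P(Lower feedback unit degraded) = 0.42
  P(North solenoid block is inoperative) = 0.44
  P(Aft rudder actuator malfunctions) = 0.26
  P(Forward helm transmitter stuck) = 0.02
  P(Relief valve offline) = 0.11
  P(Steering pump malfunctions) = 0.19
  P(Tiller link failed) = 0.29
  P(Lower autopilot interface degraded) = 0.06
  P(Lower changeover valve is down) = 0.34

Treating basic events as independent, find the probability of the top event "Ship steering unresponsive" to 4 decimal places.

0.7647

P(Pump set down) [AND] = 0.44 × 0.26 = 0.114400
P(Followup chain lost) [OR] = 1 − (1−0.02) × (1−0.11) × (1−0.19) = 0.293518
P(NFU path unavailable) [OR] = 1 − (1−0.42) × (1−0.114400) × (1−0.293518) = 0.637117
P(Port system inoperative) [AND] = 0.29 × 0.06 = 0.017400
P(Starboard system lost) [OR] = 1 − (1−0.017400) × (1−0.34) = 0.351484
P(Ship steering unresponsive) [OR] = 1 − (1−0.637117) × (1−0.351484) = 0.764665
Rounded to 4 decimal places: P(Ship steering unresponsive) ≈ 0.7647.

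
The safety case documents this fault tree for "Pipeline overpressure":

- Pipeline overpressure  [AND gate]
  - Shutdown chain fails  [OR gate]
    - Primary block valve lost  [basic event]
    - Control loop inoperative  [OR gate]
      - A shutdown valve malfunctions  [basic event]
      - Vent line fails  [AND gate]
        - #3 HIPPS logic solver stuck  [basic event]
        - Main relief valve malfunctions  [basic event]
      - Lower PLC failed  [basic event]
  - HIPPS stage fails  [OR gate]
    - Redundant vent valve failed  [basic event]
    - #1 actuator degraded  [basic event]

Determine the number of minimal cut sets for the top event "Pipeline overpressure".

8

Vent line fails [AND]: one cut set from each child combined → 1 × 1 = 1 cut set(s).
Control loop inoperative [OR]: union of children's cut sets → 3 cut set(s).
Shutdown chain fails [OR]: union of children's cut sets → 4 cut set(s).
HIPPS stage fails [OR]: union of children's cut sets → 2 cut set(s).
Pipeline overpressure [AND]: one cut set from each child combined → 4 × 2 = 8 cut set(s).
Minimal cut sets: {Primary block valve lost, Redundant vent valve failed}; {#1 actuator degraded, Primary block valve lost}; {A shutdown valve malfunctions, Redundant vent valve failed}; {#1 actuator degraded, A shutdown valve malfunctions}; {#3 HIPPS logic solver stuck, Main relief valve malfunctions, Redundant vent valve failed}; {#1 actuator degraded, #3 HIPPS logic solver stuck, Main relief valve malfunctions}; {Lower PLC failed, Redundant vent valve failed}; {#1 actuator degraded, Lower PLC failed}.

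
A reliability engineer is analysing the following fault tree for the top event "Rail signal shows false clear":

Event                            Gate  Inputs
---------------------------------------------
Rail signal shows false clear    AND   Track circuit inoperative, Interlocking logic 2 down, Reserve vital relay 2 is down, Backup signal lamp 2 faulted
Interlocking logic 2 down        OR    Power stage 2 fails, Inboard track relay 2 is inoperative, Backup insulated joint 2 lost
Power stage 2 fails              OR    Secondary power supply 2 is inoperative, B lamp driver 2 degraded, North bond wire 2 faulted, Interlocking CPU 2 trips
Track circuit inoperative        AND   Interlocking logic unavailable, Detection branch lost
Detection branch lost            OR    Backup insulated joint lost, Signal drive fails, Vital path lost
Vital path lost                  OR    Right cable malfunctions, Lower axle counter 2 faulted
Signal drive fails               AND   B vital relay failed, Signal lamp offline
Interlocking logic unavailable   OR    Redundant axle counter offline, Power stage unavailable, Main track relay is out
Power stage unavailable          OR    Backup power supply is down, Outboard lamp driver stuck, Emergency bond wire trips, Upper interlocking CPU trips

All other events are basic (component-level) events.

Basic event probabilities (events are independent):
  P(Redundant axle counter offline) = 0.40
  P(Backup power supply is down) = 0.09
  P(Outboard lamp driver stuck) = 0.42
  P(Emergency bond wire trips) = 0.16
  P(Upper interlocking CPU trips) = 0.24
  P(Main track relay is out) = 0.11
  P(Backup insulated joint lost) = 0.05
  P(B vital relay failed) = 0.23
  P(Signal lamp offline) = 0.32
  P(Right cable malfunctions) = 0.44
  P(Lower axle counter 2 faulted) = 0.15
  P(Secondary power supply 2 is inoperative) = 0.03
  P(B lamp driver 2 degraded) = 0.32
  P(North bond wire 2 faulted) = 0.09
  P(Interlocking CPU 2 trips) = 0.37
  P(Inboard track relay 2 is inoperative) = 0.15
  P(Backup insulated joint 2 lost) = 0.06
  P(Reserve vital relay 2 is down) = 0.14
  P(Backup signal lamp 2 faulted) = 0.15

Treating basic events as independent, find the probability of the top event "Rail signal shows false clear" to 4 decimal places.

0.0070

P(Power stage unavailable) [OR] = 1 − (1−0.09) × (1−0.42) × (1−0.16) × (1−0.24) = 0.663052
P(Interlocking logic unavailable) [OR] = 1 − (1−0.40) × (1−0.663052) × (1−0.11) = 0.820070
P(Signal drive fails) [AND] = 0.23 × 0.32 = 0.073600
P(Vital path lost) [OR] = 1 − (1−0.44) × (1−0.15) = 0.524000
P(Detection branch lost) [OR] = 1 − (1−0.05) × (1−0.073600) × (1−0.524000) = 0.581082
P(Track circuit inoperative) [AND] = 0.820070 × 0.581082 = 0.476528
P(Power stage 2 fails) [OR] = 1 − (1−0.03) × (1−0.32) × (1−0.09) × (1−0.37) = 0.621851
P(Interlocking logic 2 down) [OR] = 1 − (1−0.621851) × (1−0.15) × (1−0.06) = 0.697859
P(Rail signal shows false clear) [AND] = 0.476528 × 0.697859 × 0.14 × 0.15 = 0.006984
Rounded to 4 decimal places: P(Rail signal shows false clear) ≈ 0.0070.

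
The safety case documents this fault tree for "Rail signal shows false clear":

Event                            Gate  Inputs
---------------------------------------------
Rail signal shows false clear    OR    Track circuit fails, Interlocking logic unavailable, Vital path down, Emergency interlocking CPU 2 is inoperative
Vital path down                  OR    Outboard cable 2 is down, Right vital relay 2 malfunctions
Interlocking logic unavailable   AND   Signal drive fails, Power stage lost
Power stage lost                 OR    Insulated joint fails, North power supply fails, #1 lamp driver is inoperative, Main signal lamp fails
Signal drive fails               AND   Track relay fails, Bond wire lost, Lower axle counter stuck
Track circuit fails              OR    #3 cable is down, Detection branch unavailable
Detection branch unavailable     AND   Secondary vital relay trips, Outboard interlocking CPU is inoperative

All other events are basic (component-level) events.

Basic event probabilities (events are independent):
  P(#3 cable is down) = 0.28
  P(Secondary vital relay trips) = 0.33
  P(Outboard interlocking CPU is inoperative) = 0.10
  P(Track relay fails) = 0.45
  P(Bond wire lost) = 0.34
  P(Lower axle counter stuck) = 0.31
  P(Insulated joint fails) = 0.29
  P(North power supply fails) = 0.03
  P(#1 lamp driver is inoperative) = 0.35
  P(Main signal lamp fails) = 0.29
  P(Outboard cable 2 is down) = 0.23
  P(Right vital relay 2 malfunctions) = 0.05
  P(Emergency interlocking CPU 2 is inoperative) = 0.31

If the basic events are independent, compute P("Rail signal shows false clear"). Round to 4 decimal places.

0.6600

P(Detection branch unavailable) [AND] = 0.33 × 0.10 = 0.033000
P(Track circuit fails) [OR] = 1 − (1−0.28) × (1−0.033000) = 0.303760
P(Signal drive fails) [AND] = 0.45 × 0.34 × 0.31 = 0.047430
P(Power stage lost) [OR] = 1 − (1−0.29) × (1−0.03) × (1−0.35) × (1−0.29) = 0.682165
P(Interlocking logic unavailable) [AND] = 0.047430 × 0.682165 = 0.032355
P(Vital path down) [OR] = 1 − (1−0.23) × (1−0.05) = 0.268500
P(Rail signal shows false clear) [OR] = 1 − (1−0.303760) × (1−0.032355) × (1−0.268500) × (1−0.31) = 0.659953
Rounded to 4 decimal places: P(Rail signal shows false clear) ≈ 0.6600.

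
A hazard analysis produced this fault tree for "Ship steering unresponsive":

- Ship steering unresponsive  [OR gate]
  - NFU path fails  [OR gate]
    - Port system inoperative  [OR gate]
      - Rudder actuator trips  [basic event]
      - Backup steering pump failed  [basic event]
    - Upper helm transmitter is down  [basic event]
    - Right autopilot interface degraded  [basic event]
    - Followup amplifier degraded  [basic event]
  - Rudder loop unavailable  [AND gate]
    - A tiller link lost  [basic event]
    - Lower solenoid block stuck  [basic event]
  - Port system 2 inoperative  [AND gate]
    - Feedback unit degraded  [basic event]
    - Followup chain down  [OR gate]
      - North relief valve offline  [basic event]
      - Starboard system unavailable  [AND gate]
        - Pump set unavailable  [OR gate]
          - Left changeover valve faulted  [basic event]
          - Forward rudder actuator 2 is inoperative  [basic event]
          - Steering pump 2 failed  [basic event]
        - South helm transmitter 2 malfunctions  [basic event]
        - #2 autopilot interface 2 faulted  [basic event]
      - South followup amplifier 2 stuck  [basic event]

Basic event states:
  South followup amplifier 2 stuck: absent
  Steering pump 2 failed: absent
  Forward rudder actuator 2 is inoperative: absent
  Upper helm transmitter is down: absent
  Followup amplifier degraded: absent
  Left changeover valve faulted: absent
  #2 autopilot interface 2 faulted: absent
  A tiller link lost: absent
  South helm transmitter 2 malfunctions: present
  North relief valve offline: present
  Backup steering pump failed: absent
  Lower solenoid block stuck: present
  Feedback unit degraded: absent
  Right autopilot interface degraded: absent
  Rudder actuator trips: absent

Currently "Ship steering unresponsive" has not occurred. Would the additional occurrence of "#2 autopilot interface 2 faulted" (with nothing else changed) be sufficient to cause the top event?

Counterfactual: set "#2 autopilot interface 2 faulted" to occurred.
Port system inoperative [OR]: Rudder actuator trips=not, Backup steering pump failed=not → no input occurs → does not occur.
NFU path fails [OR]: Port system inoperative=not, Upper helm transmitter is down=not, Right autopilot interface degraded=not, Followup amplifier degraded=not → no input occurs → does not occur.
Rudder loop unavailable [AND]: A tiller link lost=not, Lower solenoid block stuck=occurs → not all inputs occur → does not occur.
Pump set unavailable [OR]: Left changeover valve faulted=not, Forward rudder actuator 2 is inoperative=not, Steering pump 2 failed=not → no input occurs → does not occur.
Starboard system unavailable [AND]: Pump set unavailable=not, South helm transmitter 2 malfunctions=occurs, #2 autopilot interface 2 faulted=occurs → not all inputs occur → does not occur.
Followup chain down [OR]: North relief valve offline=occurs, Starboard system unavailable=not, South followup amplifier 2 stuck=not → at least one input occurs → occurs.
Port system 2 inoperative [AND]: Feedback unit degraded=not, Followup chain down=occurs → not all inputs occur → does not occur.
Ship steering unresponsive [OR]: NFU path fails=not, Rudder loop unavailable=not, Port system 2 inoperative=not → no input occurs → does not occur.

No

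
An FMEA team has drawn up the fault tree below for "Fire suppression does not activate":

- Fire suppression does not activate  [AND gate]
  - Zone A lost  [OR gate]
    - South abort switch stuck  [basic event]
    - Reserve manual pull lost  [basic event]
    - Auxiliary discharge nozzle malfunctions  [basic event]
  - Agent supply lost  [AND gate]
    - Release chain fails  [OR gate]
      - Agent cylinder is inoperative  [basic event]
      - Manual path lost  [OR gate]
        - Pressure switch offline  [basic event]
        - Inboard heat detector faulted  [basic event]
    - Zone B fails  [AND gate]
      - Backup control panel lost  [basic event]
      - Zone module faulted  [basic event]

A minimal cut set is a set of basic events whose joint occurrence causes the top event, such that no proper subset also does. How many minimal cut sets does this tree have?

9

Zone A lost [OR]: union of children's cut sets → 3 cut set(s).
Manual path lost [OR]: union of children's cut sets → 2 cut set(s).
Release chain fails [OR]: union of children's cut sets → 3 cut set(s).
Zone B fails [AND]: one cut set from each child combined → 1 × 1 = 1 cut set(s).
Agent supply lost [AND]: one cut set from each child combined → 3 × 1 = 3 cut set(s).
Fire suppression does not activate [AND]: one cut set from each child combined → 3 × 3 = 9 cut set(s).
Minimal cut sets: {Agent cylinder is inoperative, Backup control panel lost, South abort switch stuck, Zone module faulted}; {Backup control panel lost, Pressure switch offline, South abort switch stuck, Zone module faulted}; {Backup control panel lost, Inboard heat detector faulted, South abort switch stuck, Zone module faulted}; {Agent cylinder is inoperative, Backup control panel lost, Reserve manual pull lost, Zone module faulted}; {Backup control panel lost, Pressure switch offline, Reserve manual pull lost, Zone module faulted}; {Backup control panel lost, Inboard heat detector faulted, Reserve manual pull lost, Zone module faulted}; {Agent cylinder is inoperative, Auxiliary discharge nozzle malfunctions, Backup control panel lost, Zone module faulted}; {Auxiliary discharge nozzle malfunctions, Backup control panel lost, Pressure switch offline, Zone module faulted}; {Auxiliary discharge nozzle malfunctions, Backup control panel lost, Inboard heat detector faulted, Zone module faulted}.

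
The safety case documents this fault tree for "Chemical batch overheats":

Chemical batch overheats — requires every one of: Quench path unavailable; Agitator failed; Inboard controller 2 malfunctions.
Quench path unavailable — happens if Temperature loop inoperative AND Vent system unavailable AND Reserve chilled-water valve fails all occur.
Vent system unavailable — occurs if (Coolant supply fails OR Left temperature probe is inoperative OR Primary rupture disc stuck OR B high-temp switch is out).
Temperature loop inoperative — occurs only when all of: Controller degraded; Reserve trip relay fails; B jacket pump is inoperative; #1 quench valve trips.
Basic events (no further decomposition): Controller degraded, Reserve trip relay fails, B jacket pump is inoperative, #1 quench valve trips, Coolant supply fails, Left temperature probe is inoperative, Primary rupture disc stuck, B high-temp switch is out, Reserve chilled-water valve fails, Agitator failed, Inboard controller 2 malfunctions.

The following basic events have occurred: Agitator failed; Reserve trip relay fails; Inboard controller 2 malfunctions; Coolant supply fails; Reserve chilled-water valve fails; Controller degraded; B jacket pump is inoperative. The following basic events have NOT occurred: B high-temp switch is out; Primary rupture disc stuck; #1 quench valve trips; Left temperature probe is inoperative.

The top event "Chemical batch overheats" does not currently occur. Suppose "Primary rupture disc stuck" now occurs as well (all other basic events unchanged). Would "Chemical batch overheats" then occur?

Counterfactual: set "Primary rupture disc stuck" to occurred.
Temperature loop inoperative [AND]: Controller degraded=occurs, Reserve trip relay fails=occurs, B jacket pump is inoperative=occurs, #1 quench valve trips=not → not all inputs occur → does not occur.
Vent system unavailable [OR]: Coolant supply fails=occurs, Left temperature probe is inoperative=not, Primary rupture disc stuck=occurs, B high-temp switch is out=not → at least one input occurs → occurs.
Quench path unavailable [AND]: Temperature loop inoperative=not, Vent system unavailable=occurs, Reserve chilled-water valve fails=occurs → not all inputs occur → does not occur.
Chemical batch overheats [AND]: Quench path unavailable=not, Agitator failed=occurs, Inboard controller 2 malfunctions=occurs → not all inputs occur → does not occur.

No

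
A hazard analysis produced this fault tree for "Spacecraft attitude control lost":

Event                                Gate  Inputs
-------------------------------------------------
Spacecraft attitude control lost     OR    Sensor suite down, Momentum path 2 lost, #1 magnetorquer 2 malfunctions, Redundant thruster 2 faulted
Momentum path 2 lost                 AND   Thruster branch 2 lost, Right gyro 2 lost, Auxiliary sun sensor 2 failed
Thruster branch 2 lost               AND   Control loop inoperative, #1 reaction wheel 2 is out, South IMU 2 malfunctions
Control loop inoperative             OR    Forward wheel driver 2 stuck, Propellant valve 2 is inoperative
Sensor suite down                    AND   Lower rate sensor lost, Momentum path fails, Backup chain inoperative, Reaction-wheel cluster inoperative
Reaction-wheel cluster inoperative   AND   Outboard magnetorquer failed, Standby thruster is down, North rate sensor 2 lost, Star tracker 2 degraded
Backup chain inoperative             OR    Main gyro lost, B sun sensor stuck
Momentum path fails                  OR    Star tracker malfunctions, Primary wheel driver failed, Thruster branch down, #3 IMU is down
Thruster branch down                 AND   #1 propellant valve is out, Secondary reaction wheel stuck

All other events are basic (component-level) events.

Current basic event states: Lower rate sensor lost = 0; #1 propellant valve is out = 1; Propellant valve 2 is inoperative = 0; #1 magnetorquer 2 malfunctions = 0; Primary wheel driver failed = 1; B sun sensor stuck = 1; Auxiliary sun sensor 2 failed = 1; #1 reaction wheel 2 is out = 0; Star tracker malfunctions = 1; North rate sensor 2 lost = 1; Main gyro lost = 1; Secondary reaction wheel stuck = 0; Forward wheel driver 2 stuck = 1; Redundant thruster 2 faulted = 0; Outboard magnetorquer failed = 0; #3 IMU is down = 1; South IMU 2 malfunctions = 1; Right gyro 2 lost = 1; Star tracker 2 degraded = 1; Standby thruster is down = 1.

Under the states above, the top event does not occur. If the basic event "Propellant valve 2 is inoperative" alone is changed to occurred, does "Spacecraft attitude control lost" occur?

No

Counterfactual: set "Propellant valve 2 is inoperative" to occurred.
Thruster branch down [AND]: #1 propellant valve is out=occurs, Secondary reaction wheel stuck=not → not all inputs occur → does not occur.
Momentum path fails [OR]: Star tracker malfunctions=occurs, Primary wheel driver failed=occurs, Thruster branch down=not, #3 IMU is down=occurs → at least one input occurs → occurs.
Backup chain inoperative [OR]: Main gyro lost=occurs, B sun sensor stuck=occurs → at least one input occurs → occurs.
Reaction-wheel cluster inoperative [AND]: Outboard magnetorquer failed=not, Standby thruster is down=occurs, North rate sensor 2 lost=occurs, Star tracker 2 degraded=occurs → not all inputs occur → does not occur.
Sensor suite down [AND]: Lower rate sensor lost=not, Momentum path fails=occurs, Backup chain inoperative=occurs, Reaction-wheel cluster inoperative=not → not all inputs occur → does not occur.
Control loop inoperative [OR]: Forward wheel driver 2 stuck=occurs, Propellant valve 2 is inoperative=occurs → at least one input occurs → occurs.
Thruster branch 2 lost [AND]: Control loop inoperative=occurs, #1 reaction wheel 2 is out=not, South IMU 2 malfunctions=occurs → not all inputs occur → does not occur.
Momentum path 2 lost [AND]: Thruster branch 2 lost=not, Right gyro 2 lost=occurs, Auxiliary sun sensor 2 failed=occurs → not all inputs occur → does not occur.
Spacecraft attitude control lost [OR]: Sensor suite down=not, Momentum path 2 lost=not, #1 magnetorquer 2 malfunctions=not, Redundant thruster 2 faulted=not → no input occurs → does not occur.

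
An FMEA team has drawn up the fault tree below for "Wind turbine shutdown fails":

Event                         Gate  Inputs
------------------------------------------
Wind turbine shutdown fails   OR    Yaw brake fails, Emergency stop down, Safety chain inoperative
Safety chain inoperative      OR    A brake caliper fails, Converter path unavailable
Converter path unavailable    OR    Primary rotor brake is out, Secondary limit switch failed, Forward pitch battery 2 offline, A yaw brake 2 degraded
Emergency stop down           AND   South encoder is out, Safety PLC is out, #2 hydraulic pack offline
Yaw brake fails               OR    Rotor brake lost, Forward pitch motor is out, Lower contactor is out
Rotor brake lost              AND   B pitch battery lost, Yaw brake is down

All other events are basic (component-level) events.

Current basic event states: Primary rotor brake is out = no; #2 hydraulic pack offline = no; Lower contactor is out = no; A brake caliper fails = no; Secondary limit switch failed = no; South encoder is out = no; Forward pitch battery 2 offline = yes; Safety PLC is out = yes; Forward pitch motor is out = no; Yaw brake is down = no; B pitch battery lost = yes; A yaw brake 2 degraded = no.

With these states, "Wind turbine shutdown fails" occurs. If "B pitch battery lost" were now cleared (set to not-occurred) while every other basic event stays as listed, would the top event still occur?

Yes

Counterfactual: set "B pitch battery lost" to not occurred.
Rotor brake lost [AND]: B pitch battery lost=not, Yaw brake is down=not → not all inputs occur → does not occur.
Yaw brake fails [OR]: Rotor brake lost=not, Forward pitch motor is out=not, Lower contactor is out=not → no input occurs → does not occur.
Emergency stop down [AND]: South encoder is out=not, Safety PLC is out=occurs, #2 hydraulic pack offline=not → not all inputs occur → does not occur.
Converter path unavailable [OR]: Primary rotor brake is out=not, Secondary limit switch failed=not, Forward pitch battery 2 offline=occurs, A yaw brake 2 degraded=not → at least one input occurs → occurs.
Safety chain inoperative [OR]: A brake caliper fails=not, Converter path unavailable=occurs → at least one input occurs → occurs.
Wind turbine shutdown fails [OR]: Yaw brake fails=not, Emergency stop down=not, Safety chain inoperative=occurs → at least one input occurs → occurs.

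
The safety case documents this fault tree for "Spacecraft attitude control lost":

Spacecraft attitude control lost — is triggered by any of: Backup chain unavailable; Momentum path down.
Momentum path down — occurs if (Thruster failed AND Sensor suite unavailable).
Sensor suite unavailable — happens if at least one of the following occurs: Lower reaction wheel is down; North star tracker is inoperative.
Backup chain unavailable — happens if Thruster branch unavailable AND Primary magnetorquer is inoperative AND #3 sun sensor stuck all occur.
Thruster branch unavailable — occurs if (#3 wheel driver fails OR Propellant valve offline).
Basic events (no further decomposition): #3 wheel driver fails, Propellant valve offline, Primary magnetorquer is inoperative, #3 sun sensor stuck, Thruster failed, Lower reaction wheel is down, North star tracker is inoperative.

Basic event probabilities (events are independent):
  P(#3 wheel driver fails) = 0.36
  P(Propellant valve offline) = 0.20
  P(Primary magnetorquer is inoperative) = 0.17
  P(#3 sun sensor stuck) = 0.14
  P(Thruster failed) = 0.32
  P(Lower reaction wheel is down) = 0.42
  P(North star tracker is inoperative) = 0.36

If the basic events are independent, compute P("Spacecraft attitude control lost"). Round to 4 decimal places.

P(Thruster branch unavailable) [OR] = 1 − (1−0.36) × (1−0.20) = 0.488000
P(Backup chain unavailable) [AND] = 0.488000 × 0.17 × 0.14 = 0.011614
P(Sensor suite unavailable) [OR] = 1 − (1−0.42) × (1−0.36) = 0.628800
P(Momentum path down) [AND] = 0.32 × 0.628800 = 0.201216
P(Spacecraft attitude control lost) [OR] = 1 − (1−0.011614) × (1−0.201216) = 0.210493
Rounded to 4 decimal places: P(Spacecraft attitude control lost) ≈ 0.2105.

0.2105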